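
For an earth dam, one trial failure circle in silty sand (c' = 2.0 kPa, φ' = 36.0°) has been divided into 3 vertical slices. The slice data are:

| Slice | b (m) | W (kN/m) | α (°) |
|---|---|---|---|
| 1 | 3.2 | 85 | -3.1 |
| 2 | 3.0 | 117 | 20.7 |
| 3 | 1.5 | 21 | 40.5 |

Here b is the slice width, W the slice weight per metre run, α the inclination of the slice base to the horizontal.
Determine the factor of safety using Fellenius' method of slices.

Ordinary method of slices: FS = Σ[c'·Δl_i + (W_i cosα_i)·tanφ'] / Σ W_i sinα_i, with Δl_i = b_i / cosα_i.
Slice 1: Δl = 3.2/cos(-3.1°) = 3.205 m; N'_1 = 85·cos(-3.1°) = 84.9; c'Δl = 6.41; W sinα = -4.6
Slice 2: Δl = 3.0/cos20.7° = 3.207 m; N'_2 = 117·cos20.7° = 109.4; c'Δl = 6.41; W sinα = 41.4
Slice 3: Δl = 1.5/cos40.5° = 1.973 m; N'_3 = 21·cos40.5° = 16.0; c'Δl = 3.95; W sinα = 13.6
Σc'Δl = 16.8 kN/m; ΣN' = 210.3 kN/m; ΣW sinα = 50.4 kN/m
Resisting = 16.8 + 210.3·tan36.0° = 16.8 + 152.8 = 169.6 kN/m
FS = 169.6 / 50.4 = 3.364

FS = 3.36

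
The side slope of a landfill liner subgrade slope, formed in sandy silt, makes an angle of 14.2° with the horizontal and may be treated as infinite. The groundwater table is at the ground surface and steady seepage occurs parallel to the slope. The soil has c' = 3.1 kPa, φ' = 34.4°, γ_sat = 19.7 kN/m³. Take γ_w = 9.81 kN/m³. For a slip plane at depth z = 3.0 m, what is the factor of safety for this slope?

With seepage parallel to the slope and the water table at the surface, the effective normal stress on the slip plane uses the buoyant unit weight γ' = γ_sat − γ_w while the driving shear stress uses γ_sat:
FS = [c' + γ' z cos²β tanφ'] / [γ_sat z sinβ cosβ]
γ' = 19.7 − 9.81 = 9.89 kN/m³
Numerator = 3.1 + 9.89·3.0·cos²14.2°·tan34.4° = 3.1 + 9.89·3.0·0.9398·0.6847 = 22.193 kPa
Denominator = 19.7·3.0·sin14.2°·cos14.2° = 19.7·3.0·0.2453·0.9694 = 14.055 kPa
FS = 22.193 / 14.055 = 1.579

FS = 1.58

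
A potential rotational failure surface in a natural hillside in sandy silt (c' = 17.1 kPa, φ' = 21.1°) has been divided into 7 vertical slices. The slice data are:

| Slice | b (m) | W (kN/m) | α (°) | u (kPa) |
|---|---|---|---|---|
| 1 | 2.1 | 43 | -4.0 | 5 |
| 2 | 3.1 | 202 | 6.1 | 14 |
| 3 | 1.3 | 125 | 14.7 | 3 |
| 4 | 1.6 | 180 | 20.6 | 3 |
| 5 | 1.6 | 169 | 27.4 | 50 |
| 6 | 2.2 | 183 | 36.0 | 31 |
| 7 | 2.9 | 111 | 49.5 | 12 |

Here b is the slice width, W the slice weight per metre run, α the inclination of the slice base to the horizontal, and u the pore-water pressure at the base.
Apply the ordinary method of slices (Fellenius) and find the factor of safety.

FS = 1.39

Ordinary method of slices: FS = Σ[c'·Δl_i + (W_i cosα_i − u_i·Δl_i)·tanφ'] / Σ W_i sinα_i, with Δl_i = b_i / cosα_i.
Slice 1: Δl = 2.1/cos(-4.0°) = 2.105 m; N'_1 = 43·cos(-4.0°) − 5·2.105 = 32.4; c'Δl = 36.00; W sinα = -3.0
Slice 2: Δl = 3.1/cos6.1° = 3.118 m; N'_2 = 202·cos6.1° − 14·3.118 = 157.2; c'Δl = 53.31; W sinα = 21.5
Slice 3: Δl = 1.3/cos14.7° = 1.344 m; N'_3 = 125·cos14.7° − 3·1.344 = 116.9; c'Δl = 22.98; W sinα = 31.7
Slice 4: Δl = 1.6/cos20.6° = 1.709 m; N'_4 = 180·cos20.6° − 3·1.709 = 163.4; c'Δl = 29.23; W sinα = 63.3
Slice 5: Δl = 1.6/cos27.4° = 1.802 m; N'_5 = 169·cos27.4° − 50·1.802 = 59.9; c'Δl = 30.82; W sinα = 77.8
Slice 6: Δl = 2.2/cos36.0° = 2.719 m; N'_6 = 183·cos36.0° − 31·2.719 = 63.8; c'Δl = 46.50; W sinα = 107.6
Slice 7: Δl = 2.9/cos49.5° = 4.465 m; N'_7 = 111·cos49.5° − 12·4.465 = 18.5; c'Δl = 76.36; W sinα = 84.4
Σc'Δl = 295.2 kN/m; ΣN' = 612.0 kN/m; ΣW sinα = 383.3 kN/m
Resisting = 295.2 + 612.0·tan21.1° = 295.2 + 236.2 = 531.3 kN/m
FS = 531.3 / 383.3 = 1.386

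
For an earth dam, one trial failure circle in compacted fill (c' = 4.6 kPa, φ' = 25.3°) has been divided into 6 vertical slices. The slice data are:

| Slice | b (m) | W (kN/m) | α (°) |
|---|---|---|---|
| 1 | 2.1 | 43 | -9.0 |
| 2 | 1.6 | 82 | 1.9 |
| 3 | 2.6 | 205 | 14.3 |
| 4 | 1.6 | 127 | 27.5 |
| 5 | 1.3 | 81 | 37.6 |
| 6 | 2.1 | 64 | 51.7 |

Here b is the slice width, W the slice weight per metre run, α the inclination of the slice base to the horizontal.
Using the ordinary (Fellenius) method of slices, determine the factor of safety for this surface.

FS = 1.54

Ordinary method of slices: FS = Σ[c'·Δl_i + (W_i cosα_i)·tanφ'] / Σ W_i sinα_i, with Δl_i = b_i / cosα_i.
Slice 1: Δl = 2.1/cos(-9.0°) = 2.126 m; N'_1 = 43·cos(-9.0°) = 42.5; c'Δl = 9.78; W sinα = -6.7
Slice 2: Δl = 1.6/cos1.9° = 1.601 m; N'_2 = 82·cos1.9° = 82.0; c'Δl = 7.36; W sinα = 2.7
Slice 3: Δl = 2.6/cos14.3° = 2.683 m; N'_3 = 205·cos14.3° = 198.6; c'Δl = 12.34; W sinα = 50.6
Slice 4: Δl = 1.6/cos27.5° = 1.804 m; N'_4 = 127·cos27.5° = 112.7; c'Δl = 8.30; W sinα = 58.6
Slice 5: Δl = 1.3/cos37.6° = 1.641 m; N'_5 = 81·cos37.6° = 64.2; c'Δl = 7.55; W sinα = 49.4
Slice 6: Δl = 2.1/cos51.7° = 3.388 m; N'_6 = 64·cos51.7° = 39.7; c'Δl = 15.59; W sinα = 50.2
Σc'Δl = 60.9 kN/m; ΣN' = 539.6 kN/m; ΣW sinα = 204.9 kN/m
Resisting = 60.9 + 539.6·tan25.3° = 60.9 + 255.1 = 316.0 kN/m
FS = 316.0 / 204.9 = 1.542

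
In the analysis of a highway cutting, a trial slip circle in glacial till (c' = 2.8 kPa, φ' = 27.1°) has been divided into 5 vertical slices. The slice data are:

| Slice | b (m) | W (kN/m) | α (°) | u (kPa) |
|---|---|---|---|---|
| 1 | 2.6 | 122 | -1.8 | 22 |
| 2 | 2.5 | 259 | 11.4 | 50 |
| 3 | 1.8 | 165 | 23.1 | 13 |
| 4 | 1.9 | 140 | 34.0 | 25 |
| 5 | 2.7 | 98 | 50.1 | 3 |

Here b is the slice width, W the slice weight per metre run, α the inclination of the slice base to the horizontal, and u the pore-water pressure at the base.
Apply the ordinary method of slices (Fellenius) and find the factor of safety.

Ordinary method of slices: FS = Σ[c'·Δl_i + (W_i cosα_i − u_i·Δl_i)·tanφ'] / Σ W_i sinα_i, with Δl_i = b_i / cosα_i.
Slice 1: Δl = 2.6/cos(-1.8°) = 2.601 m; N'_1 = 122·cos(-1.8°) − 22·2.601 = 64.7; c'Δl = 7.28; W sinα = -3.8
Slice 2: Δl = 2.5/cos11.4° = 2.550 m; N'_2 = 259·cos11.4° − 50·2.550 = 126.4; c'Δl = 7.14; W sinα = 51.2
Slice 3: Δl = 1.8/cos23.1° = 1.957 m; N'_3 = 165·cos23.1° − 13·1.957 = 126.3; c'Δl = 5.48; W sinα = 64.7
Slice 4: Δl = 1.9/cos34.0° = 2.292 m; N'_4 = 140·cos34.0° − 25·2.292 = 58.8; c'Δl = 6.42; W sinα = 78.3
Slice 5: Δl = 2.7/cos50.1° = 4.209 m; N'_5 = 98·cos50.1° − 3·4.209 = 50.2; c'Δl = 11.79; W sinα = 75.2
Σc'Δl = 38.1 kN/m; ΣN' = 426.4 kN/m; ΣW sinα = 265.6 kN/m
Resisting = 38.1 + 426.4·tan27.1° = 38.1 + 218.2 = 256.3 kN/m
FS = 256.3 / 265.6 = 0.965

FS = 0.97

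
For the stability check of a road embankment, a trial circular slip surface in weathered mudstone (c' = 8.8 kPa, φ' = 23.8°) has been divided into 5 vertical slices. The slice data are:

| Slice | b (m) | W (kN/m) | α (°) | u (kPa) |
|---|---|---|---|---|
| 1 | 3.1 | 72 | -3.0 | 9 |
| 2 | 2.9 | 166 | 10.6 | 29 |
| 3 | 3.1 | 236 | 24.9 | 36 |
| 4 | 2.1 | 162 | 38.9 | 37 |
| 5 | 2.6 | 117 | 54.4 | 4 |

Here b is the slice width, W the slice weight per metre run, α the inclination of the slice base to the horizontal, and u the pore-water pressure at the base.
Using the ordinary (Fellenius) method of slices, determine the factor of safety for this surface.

Ordinary method of slices: FS = Σ[c'·Δl_i + (W_i cosα_i − u_i·Δl_i)·tanφ'] / Σ W_i sinα_i, with Δl_i = b_i / cosα_i.
Slice 1: Δl = 3.1/cos(-3.0°) = 3.104 m; N'_1 = 72·cos(-3.0°) − 9·3.104 = 44.0; c'Δl = 27.32; W sinα = -3.8
Slice 2: Δl = 2.9/cos10.6° = 2.950 m; N'_2 = 166·cos10.6° − 29·2.950 = 77.6; c'Δl = 25.96; W sinα = 30.5
Slice 3: Δl = 3.1/cos24.9° = 3.418 m; N'_3 = 236·cos24.9° − 36·3.418 = 91.0; c'Δl = 30.08; W sinα = 99.4
Slice 4: Δl = 2.1/cos38.9° = 2.698 m; N'_4 = 162·cos38.9° − 37·2.698 = 26.2; c'Δl = 23.75; W sinα = 101.7
Slice 5: Δl = 2.6/cos54.4° = 4.466 m; N'_5 = 117·cos54.4° − 4·4.466 = 50.2; c'Δl = 39.30; W sinα = 95.1
Σc'Δl = 146.4 kN/m; ΣN' = 289.1 kN/m; ΣW sinα = 323.0 kN/m
Resisting = 146.4 + 289.1·tan23.8° = 146.4 + 127.5 = 273.9 kN/m
FS = 273.9 / 323.0 = 0.848

FS = 0.85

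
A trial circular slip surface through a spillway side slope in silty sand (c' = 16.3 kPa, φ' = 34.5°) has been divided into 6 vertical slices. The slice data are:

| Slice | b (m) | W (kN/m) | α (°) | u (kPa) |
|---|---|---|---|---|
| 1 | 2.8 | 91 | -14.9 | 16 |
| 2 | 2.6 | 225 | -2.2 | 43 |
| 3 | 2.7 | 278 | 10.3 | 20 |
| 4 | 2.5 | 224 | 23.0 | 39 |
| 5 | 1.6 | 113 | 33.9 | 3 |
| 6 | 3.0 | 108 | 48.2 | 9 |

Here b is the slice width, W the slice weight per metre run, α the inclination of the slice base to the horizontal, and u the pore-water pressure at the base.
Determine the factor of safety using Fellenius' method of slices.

Ordinary method of slices: FS = Σ[c'·Δl_i + (W_i cosα_i − u_i·Δl_i)·tanφ'] / Σ W_i sinα_i, with Δl_i = b_i / cosα_i.
Slice 1: Δl = 2.8/cos(-14.9°) = 2.897 m; N'_1 = 91·cos(-14.9°) − 16·2.897 = 41.6; c'Δl = 47.23; W sinα = -23.4
Slice 2: Δl = 2.6/cos(-2.2°) = 2.602 m; N'_2 = 225·cos(-2.2°) − 43·2.602 = 113.0; c'Δl = 42.41; W sinα = -8.6
Slice 3: Δl = 2.7/cos10.3° = 2.744 m; N'_3 = 278·cos10.3° − 20·2.744 = 218.6; c'Δl = 44.73; W sinα = 49.7
Slice 4: Δl = 2.5/cos23.0° = 2.716 m; N'_4 = 224·cos23.0° − 39·2.716 = 100.3; c'Δl = 44.27; W sinα = 87.5
Slice 5: Δl = 1.6/cos33.9° = 1.928 m; N'_5 = 113·cos33.9° − 3·1.928 = 88.0; c'Δl = 31.42; W sinα = 63.0
Slice 6: Δl = 3.0/cos48.2° = 4.501 m; N'_6 = 108·cos48.2° − 9·4.501 = 31.5; c'Δl = 73.36; W sinα = 80.5
Σc'Δl = 283.4 kN/m; ΣN' = 592.9 kN/m; ΣW sinα = 248.7 kN/m
Resisting = 283.4 + 592.9·tan34.5° = 283.4 + 407.5 = 690.9 kN/m
FS = 690.9 / 248.7 = 2.778

FS = 2.78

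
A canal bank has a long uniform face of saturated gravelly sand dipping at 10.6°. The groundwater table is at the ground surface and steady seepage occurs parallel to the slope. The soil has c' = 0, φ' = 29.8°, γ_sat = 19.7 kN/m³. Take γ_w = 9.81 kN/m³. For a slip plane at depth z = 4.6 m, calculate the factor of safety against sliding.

FS = 1.54

With seepage parallel to the slope and the water table at the surface, the effective normal stress on the slip plane uses the buoyant unit weight γ' = γ_sat − γ_w while the driving shear stress uses γ_sat:
FS = [c' + γ' z cos²β tanφ'] / [γ_sat z sinβ cosβ]
(For c' = 0 this reduces to FS = (γ'/γ_sat)·tanφ'/tanβ.)
γ' = 19.7 − 9.81 = 9.89 kN/m³
Numerator = 0.0 + 9.89·4.6·cos²10.6°·tan29.8° = 0.0 + 9.89·4.6·0.9662·0.5727 = 25.173 kPa
Denominator = 19.7·4.6·sin10.6°·cos10.6° = 19.7·4.6·0.1840·0.9829 = 16.385 kPa
FS = 25.173 / 16.385 = 1.536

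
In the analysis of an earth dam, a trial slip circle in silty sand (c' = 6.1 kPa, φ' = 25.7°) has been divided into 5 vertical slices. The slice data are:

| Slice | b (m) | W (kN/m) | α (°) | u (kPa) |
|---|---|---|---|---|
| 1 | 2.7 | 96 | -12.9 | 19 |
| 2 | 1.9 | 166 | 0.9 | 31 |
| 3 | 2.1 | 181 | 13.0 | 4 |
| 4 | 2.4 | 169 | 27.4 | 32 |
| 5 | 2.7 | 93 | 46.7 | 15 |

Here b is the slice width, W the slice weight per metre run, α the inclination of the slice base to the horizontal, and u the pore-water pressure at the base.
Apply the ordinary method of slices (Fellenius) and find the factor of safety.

Ordinary method of slices: FS = Σ[c'·Δl_i + (W_i cosα_i − u_i·Δl_i)·tanφ'] / Σ W_i sinα_i, with Δl_i = b_i / cosα_i.
Slice 1: Δl = 2.7/cos(-12.9°) = 2.770 m; N'_1 = 96·cos(-12.9°) − 19·2.770 = 40.9; c'Δl = 16.90; W sinα = -21.4
Slice 2: Δl = 1.9/cos0.9° = 1.900 m; N'_2 = 166·cos0.9° − 31·1.900 = 107.1; c'Δl = 11.59; W sinα = 2.6
Slice 3: Δl = 2.1/cos13.0° = 2.155 m; N'_3 = 181·cos13.0° − 4·2.155 = 167.7; c'Δl = 13.15; W sinα = 40.7
Slice 4: Δl = 2.4/cos27.4° = 2.703 m; N'_4 = 169·cos27.4° − 32·2.703 = 63.5; c'Δl = 16.49; W sinα = 77.8
Slice 5: Δl = 2.7/cos46.7° = 3.937 m; N'_5 = 93·cos46.7° − 15·3.937 = 4.7; c'Δl = 24.02; W sinα = 67.7
Σc'Δl = 82.1 kN/m; ΣN' = 384.0 kN/m; ΣW sinα = 167.3 kN/m
Resisting = 82.1 + 384.0·tan25.7° = 82.1 + 184.8 = 267.0 kN/m
FS = 267.0 / 167.3 = 1.595

FS = 1.60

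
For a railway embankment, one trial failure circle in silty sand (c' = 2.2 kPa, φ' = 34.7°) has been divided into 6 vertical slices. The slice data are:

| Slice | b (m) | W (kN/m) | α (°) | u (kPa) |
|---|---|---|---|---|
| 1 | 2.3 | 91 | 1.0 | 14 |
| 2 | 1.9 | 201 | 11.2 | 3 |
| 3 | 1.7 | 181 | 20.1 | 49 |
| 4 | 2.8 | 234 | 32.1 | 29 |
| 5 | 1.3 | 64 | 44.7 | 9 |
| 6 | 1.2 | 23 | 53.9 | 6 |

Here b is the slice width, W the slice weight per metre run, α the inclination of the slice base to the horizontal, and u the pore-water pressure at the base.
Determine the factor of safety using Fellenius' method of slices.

FS = 1.21

Ordinary method of slices: FS = Σ[c'·Δl_i + (W_i cosα_i − u_i·Δl_i)·tanφ'] / Σ W_i sinα_i, with Δl_i = b_i / cosα_i.
Slice 1: Δl = 2.3/cos1.0° = 2.300 m; N'_1 = 91·cos1.0° − 14·2.300 = 58.8; c'Δl = 5.06; W sinα = 1.6
Slice 2: Δl = 1.9/cos11.2° = 1.937 m; N'_2 = 201·cos11.2° − 3·1.937 = 191.4; c'Δl = 4.26; W sinα = 39.0
Slice 3: Δl = 1.7/cos20.1° = 1.810 m; N'_3 = 181·cos20.1° − 49·1.810 = 81.3; c'Δl = 3.98; W sinα = 62.2
Slice 4: Δl = 2.8/cos32.1° = 3.305 m; N'_4 = 234·cos32.1° − 29·3.305 = 102.4; c'Δl = 7.27; W sinα = 124.3
Slice 5: Δl = 1.3/cos44.7° = 1.829 m; N'_5 = 64·cos44.7° − 9·1.829 = 29.0; c'Δl = 4.02; W sinα = 45.0
Slice 6: Δl = 1.2/cos53.9° = 2.037 m; N'_6 = 23·cos53.9° − 6·2.037 = 1.3; c'Δl = 4.48; W sinα = 18.6
Σc'Δl = 29.1 kN/m; ΣN' = 464.2 kN/m; ΣW sinα = 290.8 kN/m
Resisting = 29.1 + 464.2·tan34.7° = 29.1 + 321.4 = 350.5 kN/m
FS = 350.5 / 290.8 = 1.205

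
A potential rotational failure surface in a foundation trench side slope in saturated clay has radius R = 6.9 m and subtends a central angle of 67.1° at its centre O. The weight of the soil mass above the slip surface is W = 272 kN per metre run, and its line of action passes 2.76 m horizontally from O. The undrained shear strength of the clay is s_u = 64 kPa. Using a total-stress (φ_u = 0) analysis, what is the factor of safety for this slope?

Taking moments about the centre O, the resisting moment is provided by the undrained shear strength acting along the arc:
Arc length L_a = R·θ = 6.9·(67.1°·π/180) = 6.9·1.1711 = 8.08 m
M_R = s_u·L_a·R = 64·8.08·6.9 = 3568.4 kN·m/m
M_D = W·d = 272·2.76 = 750.7 kN·m/m
FS = M_R / M_D = 3568.4 / 750.7 = 4.753

FS = 4.75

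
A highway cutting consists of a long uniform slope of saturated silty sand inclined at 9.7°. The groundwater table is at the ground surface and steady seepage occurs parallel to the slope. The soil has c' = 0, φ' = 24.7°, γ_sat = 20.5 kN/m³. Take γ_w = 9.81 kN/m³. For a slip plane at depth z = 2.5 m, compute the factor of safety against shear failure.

With seepage parallel to the slope and the water table at the surface, the effective normal stress on the slip plane uses the buoyant unit weight γ' = γ_sat − γ_w while the driving shear stress uses γ_sat:
FS = [c' + γ' z cos²β tanφ'] / [γ_sat z sinβ cosβ]
(For c' = 0 this reduces to FS = (γ'/γ_sat)·tanφ'/tanβ.)
γ' = 20.5 − 9.81 = 10.69 kN/m³
Numerator = 0.0 + 10.69·2.5·cos²9.7°·tan24.7° = 0.0 + 10.69·2.5·0.9716·0.4599 = 11.943 kPa
Denominator = 20.5·2.5·sin9.7°·cos9.7° = 20.5·2.5·0.1685·0.9857 = 8.512 kPa
FS = 11.943 / 8.512 = 1.403

FS = 1.40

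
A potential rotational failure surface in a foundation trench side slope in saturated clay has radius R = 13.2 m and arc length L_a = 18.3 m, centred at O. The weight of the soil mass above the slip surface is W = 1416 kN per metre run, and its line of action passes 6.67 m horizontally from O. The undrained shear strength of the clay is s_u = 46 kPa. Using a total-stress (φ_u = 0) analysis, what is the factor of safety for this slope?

Taking moments about the centre O, the resisting moment is provided by the undrained shear strength acting along the arc:
M_R = s_u·L_a·R = 46·18.30·13.2 = 11111.8 kN·m/m
M_D = W·d = 1416·6.67 = 9444.7 kN·m/m
FS = M_R / M_D = 11111.8 / 9444.7 = 1.177

FS = 1.18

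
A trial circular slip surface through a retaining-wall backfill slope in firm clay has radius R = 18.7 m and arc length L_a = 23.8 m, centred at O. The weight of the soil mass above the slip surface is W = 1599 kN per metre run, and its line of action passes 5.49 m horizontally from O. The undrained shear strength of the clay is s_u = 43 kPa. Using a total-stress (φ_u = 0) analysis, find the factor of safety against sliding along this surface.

Taking moments about the centre O, the resisting moment is provided by the undrained shear strength acting along the arc:
M_R = s_u·L_a·R = 43·23.80·18.7 = 19137.6 kN·m/m
M_D = W·d = 1599·5.49 = 8778.5 kN·m/m
FS = M_R / M_D = 19137.6 / 8778.5 = 2.180

FS = 2.18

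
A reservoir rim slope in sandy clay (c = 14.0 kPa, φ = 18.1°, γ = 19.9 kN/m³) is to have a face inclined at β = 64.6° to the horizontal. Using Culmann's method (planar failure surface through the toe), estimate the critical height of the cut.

H_c = 7.75 m

Culmann's analysis gives the critical failure plane at α_cr = (β + φ)/2 = (64.6 + 18.1)/2 = 41.3°, and the critical height
H_c = (4c/γ) · sinβ cosφ / [1 − cos(β − φ)]
    = (4·14.0/19.9) · sin64.6°·cos18.1° / [1 − cos(46.5°)]
    = 2.814 · 0.9033·0.9505 / [1 − 0.6884]
    = 2.814 · 0.8586 / 0.3116
    = 7.75 m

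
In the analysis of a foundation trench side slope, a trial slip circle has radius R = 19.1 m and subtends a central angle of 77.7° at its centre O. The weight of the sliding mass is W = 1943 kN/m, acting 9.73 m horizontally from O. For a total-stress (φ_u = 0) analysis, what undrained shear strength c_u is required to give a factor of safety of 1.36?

c_u = 52.0 kPa

FS = c_u·L_a·R / (W·d), so c_u = FS·W·d / (L_a·R).
Arc length L_a = R·θ = 19.1·(77.7°·π/180) = 19.1·1.3561 = 25.90 m
c_u = 1.36·1943·9.73 / (25.90·19.1) = 25711.3 / 494.73 = 51.97 kPa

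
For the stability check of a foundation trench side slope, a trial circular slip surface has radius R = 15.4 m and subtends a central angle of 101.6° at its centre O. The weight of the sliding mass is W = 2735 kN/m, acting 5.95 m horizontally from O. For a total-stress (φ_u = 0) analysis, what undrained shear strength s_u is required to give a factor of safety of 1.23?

s_u = 47.6 kPa

FS = s_u·L_a·R / (W·d), so s_u = FS·W·d / (L_a·R).
Arc length L_a = R·θ = 15.4·(101.6°·π/180) = 15.4·1.7733 = 27.31 m
s_u = 1.23·2735·5.95 / (27.31·15.4) = 20016.1 / 420.55 = 47.60 kPa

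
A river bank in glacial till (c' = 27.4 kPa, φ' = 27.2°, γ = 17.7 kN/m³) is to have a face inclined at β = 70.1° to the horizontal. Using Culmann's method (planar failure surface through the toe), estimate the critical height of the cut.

H_c = 19.36 m

Culmann's analysis gives the critical failure plane at α_cr = (β + φ')/2 = (70.1 + 27.2)/2 = 48.6°, and the critical height
H_c = (4c'/γ) · sinβ cosφ' / [1 − cos(β − φ')]
    = (4·27.4/17.7) · sin70.1°·cos27.2° / [1 − cos(42.9°)]
    = 6.192 · 0.9403·0.8894 / [1 − 0.7325]
    = 6.192 · 0.8363 / 0.2675
    = 19.36 m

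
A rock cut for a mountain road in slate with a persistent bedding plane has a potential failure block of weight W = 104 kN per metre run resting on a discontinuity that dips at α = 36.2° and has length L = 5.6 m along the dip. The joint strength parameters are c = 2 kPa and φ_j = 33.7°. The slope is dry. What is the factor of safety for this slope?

FS = 1.09

Resolving the block weight along and normal to the plane and applying the Mohr–Coulomb strength on the joint:
N' = W cosα = 104·cos36.2° = 83.9 kN/m
Driving force T = W sinα = 104·sin36.2° = 61.4 kN/m
Resisting force R = c·L + N'·tanφ_j = 2·5.6 + 83.9·tan33.7° = 11.2 + 56.0 = 67.2 kN/m
FS = R / T = 67.2 / 61.4 = 1.094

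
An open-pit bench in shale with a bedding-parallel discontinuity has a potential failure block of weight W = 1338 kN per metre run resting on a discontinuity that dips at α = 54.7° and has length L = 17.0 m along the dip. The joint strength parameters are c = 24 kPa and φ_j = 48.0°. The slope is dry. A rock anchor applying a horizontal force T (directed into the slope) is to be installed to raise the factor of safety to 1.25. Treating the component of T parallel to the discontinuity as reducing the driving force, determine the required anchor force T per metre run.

Resolving forces along and normal to the sliding plane, with the horizontal anchor force T adding T·sinα to the effective normal force and T·cosα acting up the plane against the driving force:
FS = [cL + (W cosα + T sinα) tanφ_j] / [W sinα − T cosα]
Without the anchor: N' = 773.2 kN/m, driving T_d = 1092.0 kN/m, resisting R = 24·17.0 + 773.2·tan48.0° = 1266.7 kN/m, FS = 1.16.
Setting FS = 1.25 and solving for T:
1.25·(1092.0 − T cos54.7°) = 1266.7 + T sin54.7°·tan48.0°
T·(sin54.7°·tan48.0° + 1.25·cos54.7°) = 1.25·1092.0 − 1266.7
T·(0.8161·1.1106 + 1.25·0.5779) = 1365.0 − 1266.7 = 98.3
T·1.6287 = 98.3
T = 60.3 kN/m

T = 60 kN/m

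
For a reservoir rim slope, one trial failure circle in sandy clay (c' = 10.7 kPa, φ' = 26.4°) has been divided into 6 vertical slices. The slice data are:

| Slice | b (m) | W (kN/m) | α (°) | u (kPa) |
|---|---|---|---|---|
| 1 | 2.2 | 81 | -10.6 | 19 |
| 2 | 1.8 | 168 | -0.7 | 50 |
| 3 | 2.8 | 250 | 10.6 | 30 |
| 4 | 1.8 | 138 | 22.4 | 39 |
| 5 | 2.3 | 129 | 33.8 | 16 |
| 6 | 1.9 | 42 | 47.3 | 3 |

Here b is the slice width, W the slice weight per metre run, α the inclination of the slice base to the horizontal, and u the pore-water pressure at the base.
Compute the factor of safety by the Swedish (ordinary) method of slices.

Ordinary method of slices: FS = Σ[c'·Δl_i + (W_i cosα_i − u_i·Δl_i)·tanφ'] / Σ W_i sinα_i, with Δl_i = b_i / cosα_i.
Slice 1: Δl = 2.2/cos(-10.6°) = 2.238 m; N'_1 = 81·cos(-10.6°) − 19·2.238 = 37.1; c'Δl = 23.95; W sinα = -14.9
Slice 2: Δl = 1.8/cos(-0.7°) = 1.800 m; N'_2 = 168·cos(-0.7°) − 50·1.800 = 78.0; c'Δl = 19.26; W sinα = -2.1
Slice 3: Δl = 2.8/cos10.6° = 2.849 m; N'_3 = 250·cos10.6° − 30·2.849 = 160.3; c'Δl = 30.48; W sinα = 46.0
Slice 4: Δl = 1.8/cos22.4° = 1.947 m; N'_4 = 138·cos22.4° − 39·1.947 = 51.7; c'Δl = 20.83; W sinα = 52.6
Slice 5: Δl = 2.3/cos33.8° = 2.768 m; N'_5 = 129·cos33.8° − 16·2.768 = 62.9; c'Δl = 29.62; W sinα = 71.8
Slice 6: Δl = 1.9/cos47.3° = 2.802 m; N'_6 = 42·cos47.3° − 3·2.802 = 20.1; c'Δl = 29.98; W sinα = 30.9
Σc'Δl = 154.1 kN/m; ΣN' = 410.0 kN/m; ΣW sinα = 184.3 kN/m
Resisting = 154.1 + 410.0·tan26.4° = 154.1 + 203.5 = 357.6 kN/m
FS = 357.6 / 184.3 = 1.941

FS = 1.94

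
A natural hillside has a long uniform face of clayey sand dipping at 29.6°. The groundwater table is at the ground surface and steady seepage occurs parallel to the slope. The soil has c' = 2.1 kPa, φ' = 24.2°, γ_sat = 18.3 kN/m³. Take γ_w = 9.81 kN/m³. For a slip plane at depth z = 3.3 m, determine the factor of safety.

FS = 0.45

With seepage parallel to the slope and the water table at the surface, the effective normal stress on the slip plane uses the buoyant unit weight γ' = γ_sat − γ_w while the driving shear stress uses γ_sat:
FS = [c' + γ' z cos²β tanφ'] / [γ_sat z sinβ cosβ]
γ' = 18.3 − 9.81 = 8.49 kN/m³
Numerator = 2.1 + 8.49·3.3·cos²29.6°·tan24.2° = 2.1 + 8.49·3.3·0.7560·0.4494 = 11.619 kPa
Denominator = 18.3·3.3·sin29.6°·cos29.6° = 18.3·3.3·0.4939·0.8695 = 25.936 kPa
FS = 11.619 / 25.936 = 0.448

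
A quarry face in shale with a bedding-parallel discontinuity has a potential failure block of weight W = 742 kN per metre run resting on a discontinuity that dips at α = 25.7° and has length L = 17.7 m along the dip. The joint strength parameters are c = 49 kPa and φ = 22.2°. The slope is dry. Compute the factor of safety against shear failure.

Resolving the block weight along and normal to the plane and applying the Mohr–Coulomb strength on the joint:
N' = W cosα = 742·cos25.7° = 668.6 kN/m
Driving force T = W sinα = 742·sin25.7° = 321.8 kN/m
Resisting force R = c·L + N'·tanφ = 49·17.7 + 668.6·tan22.2° = 867.3 + 272.9 = 1140.2 kN/m
FS = R / T = 1140.2 / 321.8 = 3.543

FS = 3.54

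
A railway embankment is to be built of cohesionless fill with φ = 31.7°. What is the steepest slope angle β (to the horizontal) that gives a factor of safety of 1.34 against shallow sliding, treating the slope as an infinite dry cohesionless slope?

β = 24.7°

For an infinite dry cohesionless slope FS = tanφ/tanβ, so tanβ = tanφ / FS.
tanβ = tan31.7° / 1.34 = 0.6176 / 1.34 = 0.4609
β = arctan(0.4609) = 24.75°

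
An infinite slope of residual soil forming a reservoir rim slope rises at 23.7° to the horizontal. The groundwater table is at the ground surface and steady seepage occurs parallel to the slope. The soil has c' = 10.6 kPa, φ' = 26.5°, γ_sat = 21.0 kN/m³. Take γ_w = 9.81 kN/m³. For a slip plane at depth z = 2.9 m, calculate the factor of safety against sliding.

With seepage parallel to the slope and the water table at the surface, the effective normal stress on the slip plane uses the buoyant unit weight γ' = γ_sat − γ_w while the driving shear stress uses γ_sat:
FS = [c' + γ' z cos²β tanφ'] / [γ_sat z sinβ cosβ]
γ' = 21.0 − 9.81 = 11.19 kN/m³
Numerator = 10.6 + 11.19·2.9·cos²23.7°·tan26.5° = 10.6 + 11.19·2.9·0.8384·0.4986 = 24.165 kPa
Denominator = 21.0·2.9·sin23.7°·cos23.7° = 21.0·2.9·0.4019·0.9157 = 22.414 kPa
FS = 24.165 / 22.414 = 1.078

FS = 1.08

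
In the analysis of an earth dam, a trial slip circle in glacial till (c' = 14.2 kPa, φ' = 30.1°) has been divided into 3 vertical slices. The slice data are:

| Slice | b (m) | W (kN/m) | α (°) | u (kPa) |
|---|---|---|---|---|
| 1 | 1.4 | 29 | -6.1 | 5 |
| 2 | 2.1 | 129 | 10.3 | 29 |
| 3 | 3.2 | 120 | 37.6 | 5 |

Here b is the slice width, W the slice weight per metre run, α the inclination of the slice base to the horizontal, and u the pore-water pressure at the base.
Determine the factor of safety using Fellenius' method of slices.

Ordinary method of slices: FS = Σ[c'·Δl_i + (W_i cosα_i − u_i·Δl_i)·tanφ'] / Σ W_i sinα_i, with Δl_i = b_i / cosα_i.
Slice 1: Δl = 1.4/cos(-6.1°) = 1.408 m; N'_1 = 29·cos(-6.1°) − 5·1.408 = 21.8; c'Δl = 19.99; W sinα = -3.1
Slice 2: Δl = 2.1/cos10.3° = 2.134 m; N'_2 = 129·cos10.3° − 29·2.134 = 65.0; c'Δl = 30.31; W sinα = 23.1
Slice 3: Δl = 3.2/cos37.6° = 4.039 m; N'_3 = 120·cos37.6° − 5·4.039 = 74.9; c'Δl = 57.35; W sinα = 73.2
Σc'Δl = 107.7 kN/m; ΣN' = 161.7 kN/m; ΣW sinα = 93.2 kN/m
Resisting = 107.7 + 161.7·tan30.1° = 107.7 + 93.7 = 201.4 kN/m
FS = 201.4 / 93.2 = 2.161

FS = 2.16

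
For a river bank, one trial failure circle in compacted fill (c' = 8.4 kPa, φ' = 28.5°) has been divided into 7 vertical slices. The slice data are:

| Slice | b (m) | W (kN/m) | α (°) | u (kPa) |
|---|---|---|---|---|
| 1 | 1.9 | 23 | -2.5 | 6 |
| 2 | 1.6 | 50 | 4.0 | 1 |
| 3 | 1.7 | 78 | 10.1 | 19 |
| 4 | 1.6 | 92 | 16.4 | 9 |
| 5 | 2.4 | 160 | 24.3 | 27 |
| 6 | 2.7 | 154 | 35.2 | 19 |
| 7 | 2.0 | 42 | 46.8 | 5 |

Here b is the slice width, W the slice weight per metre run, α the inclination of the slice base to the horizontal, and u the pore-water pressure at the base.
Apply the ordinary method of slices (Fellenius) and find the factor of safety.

Ordinary method of slices: FS = Σ[c'·Δl_i + (W_i cosα_i − u_i·Δl_i)·tanφ'] / Σ W_i sinα_i, with Δl_i = b_i / cosα_i.
Slice 1: Δl = 1.9/cos(-2.5°) = 1.902 m; N'_1 = 23·cos(-2.5°) − 6·1.902 = 11.6; c'Δl = 15.98; W sinα = -1.0
Slice 2: Δl = 1.6/cos4.0° = 1.604 m; N'_2 = 50·cos4.0° − 1·1.604 = 48.3; c'Δl = 13.47; W sinα = 3.5
Slice 3: Δl = 1.7/cos10.1° = 1.727 m; N'_3 = 78·cos10.1° − 19·1.727 = 44.0; c'Δl = 14.50; W sinα = 13.7
Slice 4: Δl = 1.6/cos16.4° = 1.668 m; N'_4 = 92·cos16.4° − 9·1.668 = 73.2; c'Δl = 14.01; W sinα = 26.0
Slice 5: Δl = 2.4/cos24.3° = 2.633 m; N'_5 = 160·cos24.3° − 27·2.633 = 74.7; c'Δl = 22.12; W sinα = 65.8
Slice 6: Δl = 2.7/cos35.2° = 3.304 m; N'_6 = 154·cos35.2° − 19·3.304 = 63.1; c'Δl = 27.76; W sinα = 88.8
Slice 7: Δl = 2.0/cos46.8° = 2.922 m; N'_7 = 42·cos46.8° − 5·2.922 = 14.1; c'Δl = 24.54; W sinα = 30.6
Σc'Δl = 132.4 kN/m; ΣN' = 329.0 kN/m; ΣW sinα = 227.4 kN/m
Resisting = 132.4 + 329.0·tan28.5° = 132.4 + 178.6 = 311.0 kN/m
FS = 311.0 / 227.4 = 1.368

FS = 1.37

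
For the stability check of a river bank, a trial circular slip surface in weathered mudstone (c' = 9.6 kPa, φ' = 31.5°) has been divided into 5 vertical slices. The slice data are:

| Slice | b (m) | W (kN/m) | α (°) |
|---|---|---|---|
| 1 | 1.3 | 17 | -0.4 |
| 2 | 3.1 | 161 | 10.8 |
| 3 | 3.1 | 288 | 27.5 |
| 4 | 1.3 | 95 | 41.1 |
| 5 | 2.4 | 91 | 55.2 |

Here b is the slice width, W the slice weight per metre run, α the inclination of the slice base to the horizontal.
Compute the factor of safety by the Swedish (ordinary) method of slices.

Ordinary method of slices: FS = Σ[c'·Δl_i + (W_i cosα_i)·tanφ'] / Σ W_i sinα_i, with Δl_i = b_i / cosα_i.
Slice 1: Δl = 1.3/cos(-0.4°) = 1.300 m; N'_1 = 17·cos(-0.4°) = 17.0; c'Δl = 12.48; W sinα = -0.1
Slice 2: Δl = 3.1/cos10.8° = 3.156 m; N'_2 = 161·cos10.8° = 158.1; c'Δl = 30.30; W sinα = 30.2
Slice 3: Δl = 3.1/cos27.5° = 3.495 m; N'_3 = 288·cos27.5° = 255.5; c'Δl = 33.55; W sinα = 133.0
Slice 4: Δl = 1.3/cos41.1° = 1.725 m; N'_4 = 95·cos41.1° = 71.6; c'Δl = 16.56; W sinα = 62.5
Slice 5: Δl = 2.4/cos55.2° = 4.205 m; N'_5 = 91·cos55.2° = 51.9; c'Δl = 40.37; W sinα = 74.7
Σc'Δl = 133.3 kN/m; ΣN' = 554.1 kN/m; ΣW sinα = 300.2 kN/m
Resisting = 133.3 + 554.1·tan31.5° = 133.3 + 339.6 = 472.8 kN/m
FS = 472.8 / 300.2 = 1.575

FS = 1.58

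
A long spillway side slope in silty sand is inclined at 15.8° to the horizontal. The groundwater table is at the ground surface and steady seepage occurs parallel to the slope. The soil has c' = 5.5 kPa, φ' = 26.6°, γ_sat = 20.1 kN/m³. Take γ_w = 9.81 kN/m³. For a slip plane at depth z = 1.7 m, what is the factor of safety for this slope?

With seepage parallel to the slope and the water table at the surface, the effective normal stress on the slip plane uses the buoyant unit weight γ' = γ_sat − γ_w while the driving shear stress uses γ_sat:
FS = [c' + γ' z cos²β tanφ'] / [γ_sat z sinβ cosβ]
γ' = 20.1 − 9.81 = 10.29 kN/m³
Numerator = 5.5 + 10.29·1.7·cos²15.8°·tan26.6° = 5.5 + 10.29·1.7·0.9259·0.5008 = 13.610 kPa
Denominator = 20.1·1.7·sin15.8°·cos15.8° = 20.1·1.7·0.2723·0.9622 = 8.952 kPa
FS = 13.610 / 8.952 = 1.520

FS = 1.52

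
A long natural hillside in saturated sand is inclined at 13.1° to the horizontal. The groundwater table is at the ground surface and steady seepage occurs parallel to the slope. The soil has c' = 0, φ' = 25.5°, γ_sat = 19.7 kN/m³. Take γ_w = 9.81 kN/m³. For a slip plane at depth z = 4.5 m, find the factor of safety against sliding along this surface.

With seepage parallel to the slope and the water table at the surface, the effective normal stress on the slip plane uses the buoyant unit weight γ' = γ_sat − γ_w while the driving shear stress uses γ_sat:
FS = [c' + γ' z cos²β tanφ'] / [γ_sat z sinβ cosβ]
(For c' = 0 this reduces to FS = (γ'/γ_sat)·tanφ'/tanβ.)
γ' = 19.7 − 9.81 = 9.89 kN/m³
Numerator = 0.0 + 9.89·4.5·cos²13.1°·tan25.5° = 0.0 + 9.89·4.5·0.9486·0.4770 = 20.137 kPa
Denominator = 19.7·4.5·sin13.1°·cos13.1° = 19.7·4.5·0.2267·0.9740 = 19.570 kPa
FS = 20.137 / 19.570 = 1.029

FS = 1.03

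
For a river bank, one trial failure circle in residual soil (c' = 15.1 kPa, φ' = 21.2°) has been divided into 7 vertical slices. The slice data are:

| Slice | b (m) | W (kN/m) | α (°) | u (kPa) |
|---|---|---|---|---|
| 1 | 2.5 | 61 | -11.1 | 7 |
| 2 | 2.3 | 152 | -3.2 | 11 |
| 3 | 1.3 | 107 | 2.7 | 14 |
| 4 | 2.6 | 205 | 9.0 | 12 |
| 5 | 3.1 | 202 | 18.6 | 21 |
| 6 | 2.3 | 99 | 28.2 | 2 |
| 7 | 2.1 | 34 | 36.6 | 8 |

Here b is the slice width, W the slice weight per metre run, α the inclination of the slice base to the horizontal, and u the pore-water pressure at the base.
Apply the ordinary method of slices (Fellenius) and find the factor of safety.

FS = 3.43

Ordinary method of slices: FS = Σ[c'·Δl_i + (W_i cosα_i − u_i·Δl_i)·tanφ'] / Σ W_i sinα_i, with Δl_i = b_i / cosα_i.
Slice 1: Δl = 2.5/cos(-11.1°) = 2.548 m; N'_1 = 61·cos(-11.1°) − 7·2.548 = 42.0; c'Δl = 38.47; W sinα = -11.7
Slice 2: Δl = 2.3/cos(-3.2°) = 2.304 m; N'_2 = 152·cos(-3.2°) − 11·2.304 = 126.4; c'Δl = 34.78; W sinα = -8.5
Slice 3: Δl = 1.3/cos2.7° = 1.301 m; N'_3 = 107·cos2.7° − 14·1.301 = 88.7; c'Δl = 19.65; W sinα = 5.0
Slice 4: Δl = 2.6/cos9.0° = 2.632 m; N'_4 = 205·cos9.0° − 12·2.632 = 170.9; c'Δl = 39.75; W sinα = 32.1
Slice 5: Δl = 3.1/cos18.6° = 3.271 m; N'_5 = 202·cos18.6° − 21·3.271 = 122.8; c'Δl = 49.39; W sinα = 64.4
Slice 6: Δl = 2.3/cos28.2° = 2.610 m; N'_6 = 99·cos28.2° − 2·2.610 = 82.0; c'Δl = 39.41; W sinα = 46.8
Slice 7: Δl = 2.1/cos36.6° = 2.616 m; N'_7 = 34·cos36.6° − 8·2.616 = 6.4; c'Δl = 39.50; W sinα = 20.3
Σc'Δl = 261.0 kN/m; ΣN' = 639.2 kN/m; ΣW sinα = 148.4 kN/m
Resisting = 261.0 + 639.2·tan21.2° = 261.0 + 247.9 = 508.9 kN/m
FS = 508.9 / 148.4 = 3.430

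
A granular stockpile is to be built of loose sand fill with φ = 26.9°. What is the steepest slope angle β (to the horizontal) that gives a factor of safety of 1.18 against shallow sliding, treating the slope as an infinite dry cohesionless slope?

For an infinite dry cohesionless slope FS = tanφ/tanβ, so tanβ = tanφ / FS.
tanβ = tan26.9° / 1.18 = 0.5073 / 1.18 = 0.4299
β = arctan(0.4299) = 23.26°

β = 23.3°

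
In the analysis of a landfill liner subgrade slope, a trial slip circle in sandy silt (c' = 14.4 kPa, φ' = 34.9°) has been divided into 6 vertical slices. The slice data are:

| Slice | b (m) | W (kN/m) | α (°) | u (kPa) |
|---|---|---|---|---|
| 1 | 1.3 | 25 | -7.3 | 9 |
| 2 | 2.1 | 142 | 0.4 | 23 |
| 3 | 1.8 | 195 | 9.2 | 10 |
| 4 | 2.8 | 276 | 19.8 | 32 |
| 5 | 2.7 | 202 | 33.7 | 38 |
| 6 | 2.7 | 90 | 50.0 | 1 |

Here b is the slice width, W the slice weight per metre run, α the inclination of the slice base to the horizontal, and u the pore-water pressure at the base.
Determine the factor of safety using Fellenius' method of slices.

Ordinary method of slices: FS = Σ[c'·Δl_i + (W_i cosα_i − u_i·Δl_i)·tanφ'] / Σ W_i sinα_i, with Δl_i = b_i / cosα_i.
Slice 1: Δl = 1.3/cos(-7.3°) = 1.311 m; N'_1 = 25·cos(-7.3°) − 9·1.311 = 13.0; c'Δl = 18.87; W sinα = -3.2
Slice 2: Δl = 2.1/cos0.4° = 2.100 m; N'_2 = 142·cos0.4° − 23·2.100 = 93.7; c'Δl = 30.24; W sinα = 1.0
Slice 3: Δl = 1.8/cos9.2° = 1.823 m; N'_3 = 195·cos9.2° − 10·1.823 = 174.3; c'Δl = 26.26; W sinα = 31.2
Slice 4: Δl = 2.8/cos19.8° = 2.976 m; N'_4 = 276·cos19.8° − 32·2.976 = 164.5; c'Δl = 42.85; W sinα = 93.5
Slice 5: Δl = 2.7/cos33.7° = 3.245 m; N'_5 = 202·cos33.7° − 38·3.245 = 44.7; c'Δl = 46.73; W sinα = 112.1
Slice 6: Δl = 2.7/cos50.0° = 4.200 m; N'_6 = 90·cos50.0° − 1·4.200 = 53.7; c'Δl = 60.49; W sinα = 68.9
Σc'Δl = 225.4 kN/m; ΣN' = 543.8 kN/m; ΣW sinα = 303.5 kN/m
Resisting = 225.4 + 543.8·tan34.9° = 225.4 + 379.4 = 604.8 kN/m
FS = 604.8 / 303.5 = 1.993

FS = 1.99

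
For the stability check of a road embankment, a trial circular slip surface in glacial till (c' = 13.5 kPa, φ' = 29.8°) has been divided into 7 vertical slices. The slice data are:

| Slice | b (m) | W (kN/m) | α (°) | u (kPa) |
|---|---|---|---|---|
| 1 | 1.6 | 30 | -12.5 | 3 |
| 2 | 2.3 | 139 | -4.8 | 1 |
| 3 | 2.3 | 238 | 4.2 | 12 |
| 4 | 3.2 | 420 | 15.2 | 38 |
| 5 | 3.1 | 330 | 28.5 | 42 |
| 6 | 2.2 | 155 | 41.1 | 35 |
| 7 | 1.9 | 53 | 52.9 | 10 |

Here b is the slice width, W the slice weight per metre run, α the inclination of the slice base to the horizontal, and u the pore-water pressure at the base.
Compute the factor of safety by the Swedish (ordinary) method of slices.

FS = 1.75

Ordinary method of slices: FS = Σ[c'·Δl_i + (W_i cosα_i − u_i·Δl_i)·tanφ'] / Σ W_i sinα_i, with Δl_i = b_i / cosα_i.
Slice 1: Δl = 1.6/cos(-12.5°) = 1.639 m; N'_1 = 30·cos(-12.5°) − 3·1.639 = 24.4; c'Δl = 22.12; W sinα = -6.5
Slice 2: Δl = 2.3/cos(-4.8°) = 2.308 m; N'_2 = 139·cos(-4.8°) − 1·2.308 = 136.2; c'Δl = 31.16; W sinα = -11.6
Slice 3: Δl = 2.3/cos4.2° = 2.306 m; N'_3 = 238·cos4.2° − 12·2.306 = 209.7; c'Δl = 31.13; W sinα = 17.4
Slice 4: Δl = 3.2/cos15.2° = 3.316 m; N'_4 = 420·cos15.2° − 38·3.316 = 279.3; c'Δl = 44.77; W sinα = 110.1
Slice 5: Δl = 3.1/cos28.5° = 3.527 m; N'_5 = 330·cos28.5° − 42·3.527 = 141.9; c'Δl = 47.62; W sinα = 157.5
Slice 6: Δl = 2.2/cos41.1° = 2.919 m; N'_6 = 155·cos41.1° − 35·2.919 = 14.6; c'Δl = 39.41; W sinα = 101.9
Slice 7: Δl = 1.9/cos52.9° = 3.150 m; N'_7 = 53·cos52.9° − 10·3.150 = 0.5; c'Δl = 42.52; W sinα = 42.3
Σc'Δl = 258.7 kN/m; ΣN' = 806.5 kN/m; ΣW sinα = 411.1 kN/m
Resisting = 258.7 + 806.5·tan29.8° = 258.7 + 461.9 = 720.6 kN/m
FS = 720.6 / 411.1 = 1.753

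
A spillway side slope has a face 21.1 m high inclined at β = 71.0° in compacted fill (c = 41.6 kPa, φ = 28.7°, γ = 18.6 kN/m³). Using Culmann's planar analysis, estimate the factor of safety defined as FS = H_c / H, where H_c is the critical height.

FS = 1.35

H_c = (4c/γ) · sinβ cosφ / [1 − cos(β − φ)]
    = (4·41.6/18.6) · sin71.0°·cos28.7° / [1 − cos42.3°]
    = 8.946 · 0.8294 / 0.2604 = 28.50 m
FS = H_c / H = 28.50 / 21.1 = 1.351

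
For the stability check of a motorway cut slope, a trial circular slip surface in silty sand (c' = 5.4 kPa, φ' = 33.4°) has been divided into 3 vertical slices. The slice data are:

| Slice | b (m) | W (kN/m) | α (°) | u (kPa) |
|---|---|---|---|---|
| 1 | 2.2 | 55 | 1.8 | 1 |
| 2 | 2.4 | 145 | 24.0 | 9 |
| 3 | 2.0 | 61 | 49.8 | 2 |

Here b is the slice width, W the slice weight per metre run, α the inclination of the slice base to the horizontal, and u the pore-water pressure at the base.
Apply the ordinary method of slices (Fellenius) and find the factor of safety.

FS = 1.60

Ordinary method of slices: FS = Σ[c'·Δl_i + (W_i cosα_i − u_i·Δl_i)·tanφ'] / Σ W_i sinα_i, with Δl_i = b_i / cosα_i.
Slice 1: Δl = 2.2/cos1.8° = 2.201 m; N'_1 = 55·cos1.8° − 1·2.201 = 52.8; c'Δl = 11.89; W sinα = 1.7
Slice 2: Δl = 2.4/cos24.0° = 2.627 m; N'_2 = 145·cos24.0° − 9·2.627 = 108.8; c'Δl = 14.19; W sinα = 59.0
Slice 3: Δl = 2.0/cos49.8° = 3.099 m; N'_3 = 61·cos49.8° − 2·3.099 = 33.2; c'Δl = 16.73; W sinα = 46.6
Σc'Δl = 42.8 kN/m; ΣN' = 194.8 kN/m; ΣW sinα = 107.3 kN/m
Resisting = 42.8 + 194.8·tan33.4° = 42.8 + 128.4 = 171.2 kN/m
FS = 171.2 / 107.3 = 1.596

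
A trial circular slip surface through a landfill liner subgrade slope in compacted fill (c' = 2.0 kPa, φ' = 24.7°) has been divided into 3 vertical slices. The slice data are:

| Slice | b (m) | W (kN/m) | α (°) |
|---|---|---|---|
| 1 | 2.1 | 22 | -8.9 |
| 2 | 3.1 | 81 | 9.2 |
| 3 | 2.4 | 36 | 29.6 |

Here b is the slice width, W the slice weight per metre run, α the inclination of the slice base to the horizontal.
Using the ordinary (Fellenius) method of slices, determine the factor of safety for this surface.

Ordinary method of slices: FS = Σ[c'·Δl_i + (W_i cosα_i)·tanφ'] / Σ W_i sinα_i, with Δl_i = b_i / cosα_i.
Slice 1: Δl = 2.1/cos(-8.9°) = 2.126 m; N'_1 = 22·cos(-8.9°) = 21.7; c'Δl = 4.25; W sinα = -3.4
Slice 2: Δl = 3.1/cos9.2° = 3.140 m; N'_2 = 81·cos9.2° = 80.0; c'Δl = 6.28; W sinα = 13.0
Slice 3: Δl = 2.4/cos29.6° = 2.760 m; N'_3 = 36·cos29.6° = 31.3; c'Δl = 5.52; W sinα = 17.8
Σc'Δl = 16.1 kN/m; ΣN' = 133.0 kN/m; ΣW sinα = 27.3 kN/m
Resisting = 16.1 + 133.0·tan24.7° = 16.1 + 61.2 = 77.2 kN/m
FS = 77.2 / 27.3 = 2.826

FS = 2.83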